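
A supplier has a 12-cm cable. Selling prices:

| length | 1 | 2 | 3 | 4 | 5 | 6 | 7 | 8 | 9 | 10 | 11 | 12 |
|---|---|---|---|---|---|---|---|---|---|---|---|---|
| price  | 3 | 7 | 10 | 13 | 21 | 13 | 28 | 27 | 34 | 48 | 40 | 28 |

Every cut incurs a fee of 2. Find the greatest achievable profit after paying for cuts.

Consider every possible first cut. v[k] is the best of p[i]+v[k−i] over all sellable i≤k, charging 2 whenever i<k.
v[1] = 3
v[2] = max(3+3-2, 7+0) = 7
v[3] = max(3+7-2, 7+3-2, 10+0) = 10
v[4] = max(3+10-2, 7+7-2, 10+3-2, 13+0) = 13
v[5] = max(3+13-2, 7+10-2, 10+7-2, 13+3-2, 21+0) = 21
v[6] = max(3+21-2, 7+13-2, 10+10-2, 13+7-2, 21+3-2, 13+0) = 22
v[7] = max(3+22-2, 7+21-2, 10+13-2, …, 13+3-2, 28+0) = 28
v[8] = max(3+28-2, 7+22-2, 10+21-2, …, 28+3-2, 27+0) = 29
v[9] = max(3+29-2, 7+28-2, 10+22-2, …, 27+3-2, 34+0) = 34
v[10] = max(3+34-2, 7+29-2, 10+28-2, …, 34+3-2, 48+0) = 48
v[11] = max(3+48-2, 7+34-2, 10+29-2, …, 48+3-2, 40+0) = 49
v[12] = max(3+49-2, 7+48-2, 10+34-2, …, 40+3-2, 28+0) = 53
One optimal plan: pieces 10 + 2 (1 cut) → 55 − 2 = 53.

53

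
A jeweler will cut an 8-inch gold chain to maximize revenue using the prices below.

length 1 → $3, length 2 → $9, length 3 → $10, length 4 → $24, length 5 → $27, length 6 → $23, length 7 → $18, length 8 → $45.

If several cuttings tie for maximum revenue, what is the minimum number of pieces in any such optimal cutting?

Let r[k] be the best obtainable value from length k. For each k, try every first piece i and keep the best of price[i] + r[k−i].
r[1] = 3
r[2] = 9
r[3] = 12  (first piece 1, then r[2]=9)
r[4] = 24
r[5] = 27  (first piece 1, then r[4]=24)
r[6] = 33  (first piece 2, then r[4]=24)
r[7] = 36  (first piece 1, then r[6]=33)
r[8] = 48  (first piece 4, then r[4]=24)
Maximum revenue is $48.
Now minimize piece count subject to staying optimal: for each k, pieces[k] = 1 + min over i with p[i]+r[k−i]=r[k] of pieces[k−i].
pieces[5] = 1
pieces[6] = 2
pieces[7] = 2
pieces[8] = 2

2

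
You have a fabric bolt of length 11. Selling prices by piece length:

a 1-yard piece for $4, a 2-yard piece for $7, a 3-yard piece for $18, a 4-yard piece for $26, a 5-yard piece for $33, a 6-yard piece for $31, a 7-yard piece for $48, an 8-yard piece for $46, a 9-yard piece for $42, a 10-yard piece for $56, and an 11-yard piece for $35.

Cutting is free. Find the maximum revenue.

Let best[k] be the best obtainable value from length k. For each k, try every first piece i and keep the best of price[i] + best[k−i].
best[1] = 4
best[2] = max(4+4, 7+0) = 8
best[3] = max(4+8, 7+4, 18+0) = 18
best[4] = max(4+18, 7+8, 18+4, 26+0) = 26
best[5] = max(4+26, 7+18, 18+8, 26+4, 33+0) = 33
best[6] = max(4+33, 7+26, 18+18, 26+8, 33+4, 31+0) = 37
best[7] = max(4+37, 7+33, 18+26, …, 31+4, 48+0) = 48
best[8] = max(4+48, 7+37, 18+33, …, 48+4, 46+0) = 52
best[9] = max(4+52, 7+48, 18+37, …, 46+4, 42+0) = 59
best[10] = max(4+59, 7+52, 18+48, …, 42+4, 56+0) = 66
best[11] = max(4+66, 7+59, 18+52, …, 56+4, 35+0) = 74
One optimal cutting: 7 + 4 → $48 + $26 = $74.

74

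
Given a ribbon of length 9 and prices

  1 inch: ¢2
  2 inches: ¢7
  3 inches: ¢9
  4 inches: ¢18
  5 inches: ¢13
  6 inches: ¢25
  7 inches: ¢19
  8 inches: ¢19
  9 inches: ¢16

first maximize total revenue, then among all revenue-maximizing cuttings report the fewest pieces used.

Let r[k] be the best obtainable value from length k. For each k, try every first piece i and keep the best of price[i] + r[k−i].
r[1] = 2
r[2] = max(2+2, 7+0) = 7
r[3] = max(2+7, 7+2, 9+0) = 9
r[4] = max(2+9, 7+7, 9+2, 18+0) = 18
r[5] = max(2+18, 7+9, 9+7, 18+2, 13+0) = 20
r[6] = max(2+20, 7+18, 9+9, 18+7, 13+2, 25+0) = 25
r[7] = max(2+25, 7+20, 9+18, …, 25+2, 19+0) = 27
r[8] = max(2+27, 7+25, 9+20, …, 19+2, 19+0) = 36
r[9] = max(2+36, 7+27, 9+25, …, 19+2, 16+0) = 38
Maximum revenue is ¢38.
Now minimize piece count subject to staying optimal: for each k, pieces[k] = 1 + min over i with p[i]+r[k−i]=r[k] of pieces[k−i].
pieces[6] = 1
pieces[7] = 2
pieces[8] = 2
pieces[9] = 3

3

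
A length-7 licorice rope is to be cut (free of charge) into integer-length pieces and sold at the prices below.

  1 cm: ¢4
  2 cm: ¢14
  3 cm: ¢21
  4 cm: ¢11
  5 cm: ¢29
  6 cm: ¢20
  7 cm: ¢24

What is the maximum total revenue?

49

Consider every possible first cut. v[k] is the best of p[i]+v[k−i] over all sellable i≤k.
v[1] = 4
v[2] = 14
v[3] = 21
v[4] = 28  (first piece 2, then v[2]=14)
v[5] = 35  (first piece 2, then v[3]=21)
v[6] = 42  (first piece 2, then v[4]=28)
v[7] = 49  (first piece 2, then v[5]=35)
One optimal cutting: 3 + 2 + 2 → ¢21 + ¢14 + ¢14 = ¢49.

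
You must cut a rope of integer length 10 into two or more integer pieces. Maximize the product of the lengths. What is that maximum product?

Fill P[k] for k=2..10: at each k try every first piece i and multiply by the better of (k−i) uncut or P[k−i].
Small cases: P[2]=1, P[3]=2, P[4]=4.
P[5] = max(1·4, 2·3, 3·2, 4·1) = 6
P[6] = max(1·6, 2·4, 3·3, 4·2, 5·1) = 9
P[7] = max(1·9, 2·6, 3·4, 4·3, 5·2, 6·1) = 12
P[8] = max(1·12, 2·9, 3·6, …, 6·2, 7·1) = 18
P[9] = max(1·18, 2·12, 3·9, …, 7·2, 8·1) = 27
P[10] = max(1·27, 2·18, 3·12, …, 8·2, 9·1) = 36
One optimal split: 3 + 3 + 2 + 2; product 3·3·2·2 = 36.

36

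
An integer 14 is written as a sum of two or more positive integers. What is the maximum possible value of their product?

Fill P[k] for k=2..14: at each k try every first piece i and multiply by the better of (k−i) uncut or P[k−i].
P[2] = 1×max(1,0) = 1×1 = 1
P[3] = 1×max(2,1) = 1×2 = 2
P[4] = 2×max(2,1) = 2×2 = 4
P[5] = 2×max(3,2) = 2×3 = 6
P[6] = 3×max(3,2) = 3×3 = 9
P[7] = 2×max(5,6) = 2×6 = 12
P[8] = 2×max(6,9) = 2×9 = 18
P[9] = 3×max(6,9) = 3×9 = 27
P[10] = 2×max(8,18) = 2×18 = 36
P[11] = 2×max(9,27) = 2×27 = 54
P[12] = 3×max(9,27) = 3×27 = 81
P[13] = 2×max(11,54) = 2×54 = 108
P[14] = 2×max(12,81) = 2×81 = 162
One optimal split: 3 + 3 + 3 + 3 + 2; product 3×3×3×3×2 = 162.

162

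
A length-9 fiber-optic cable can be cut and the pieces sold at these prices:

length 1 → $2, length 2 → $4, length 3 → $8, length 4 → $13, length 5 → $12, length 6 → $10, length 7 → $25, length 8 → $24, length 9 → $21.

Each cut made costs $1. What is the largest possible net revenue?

28

Consider every possible first cut. r[k] is the best of p[i]+r[k−i] over all sellable i≤k, charging 1 whenever i<k.
r[1] = 2
r[2] = 4
r[3] = 8
r[4] = 13
r[5] = 14  (first piece 1, then r[4]=13)
r[6] = 16  (first piece 2, then r[4]=13)
r[7] = 25
r[8] = 26  (first piece 1, then r[7]=25)
r[9] = 28  (first piece 2, then r[7]=25)
One optimal plan: pieces 7 + 2 (1 cut) → $29 − $1 = $28.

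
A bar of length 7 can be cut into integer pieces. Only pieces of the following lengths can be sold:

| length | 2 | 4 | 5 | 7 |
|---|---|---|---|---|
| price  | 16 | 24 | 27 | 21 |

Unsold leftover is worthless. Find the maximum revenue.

48

Build r[k] bottom-up: r[k] = max over allowed piece i of (p[i] + r[k−i]).
r[1] = 0
r[2] = 16
r[3] = 16
r[4] = 32  (first piece 2, then r[2]=16)
r[5] = 32
r[6] = 48  (first piece 2, then r[4]=32)
r[7] = 48
One optimal cutting: pieces 2 + 2 + 2 with 1 cm of scrap → €48.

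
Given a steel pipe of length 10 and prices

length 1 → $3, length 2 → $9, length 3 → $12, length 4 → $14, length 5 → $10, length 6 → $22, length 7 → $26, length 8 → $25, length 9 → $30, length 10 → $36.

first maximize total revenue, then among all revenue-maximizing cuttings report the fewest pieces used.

5

Consider every possible first cut. r[k] is the best of p[i]+r[k−i] over all sellable i≤k.
r[1] = 3
r[2] = max(3+3, 9+0) = 9
r[3] = max(3+9, 9+3, 12+0) = 12
r[4] = max(3+12, 9+9, 12+3, 14+0) = 18
r[5] = max(3+18, 9+12, 12+9, 14+3, 10+0) = 21
r[6] = max(3+21, 9+18, 12+12, 14+9, 10+3, 22+0) = 27
r[7] = max(3+27, 9+21, 12+18, …, 22+3, 26+0) = 30
r[8] = max(3+30, 9+27, 12+21, …, 26+3, 25+0) = 36
r[9] = max(3+36, 9+30, 12+27, …, 25+3, 30+0) = 39
r[10] = max(3+39, 9+36, 12+30, …, 30+3, 36+0) = 45
Maximum revenue is $45.
Now minimize piece count subject to staying optimal: for each k, pieces[k] = 1 + min over i with p[i]+r[k−i]=r[k] of pieces[k−i].
pieces[7] = 3
pieces[8] = 4
pieces[9] = 4
pieces[10] = 5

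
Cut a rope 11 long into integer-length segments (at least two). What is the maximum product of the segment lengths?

Let f[k] be the best product for length k (with at least one cut). For each first piece i, the rest contributes max(k−i, f[k−i]).
f[2] = 1*max(1,0) = 1*1 = 1
f[3] = 1*max(2,1) = 1*2 = 2
f[4] = 2*max(2,1) = 2*2 = 4
f[5] = 2*max(3,2) = 2*3 = 6
f[6] = 3*max(3,2) = 3*3 = 9
f[7] = 2*max(5,6) = 2*6 = 12
f[8] = 2*max(6,9) = 2*9 = 18
f[9] = 3*max(6,9) = 3*9 = 27
f[10] = 2*max(8,18) = 2*18 = 36
f[11] = 2*max(9,27) = 2*27 = 54
One optimal split: 3 + 3 + 3 + 2; product 3*3*3*2 = 54.

54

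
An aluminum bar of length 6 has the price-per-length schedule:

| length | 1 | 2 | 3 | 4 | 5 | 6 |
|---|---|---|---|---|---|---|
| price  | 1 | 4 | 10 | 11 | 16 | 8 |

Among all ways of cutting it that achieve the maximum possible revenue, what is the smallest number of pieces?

Consider every possible first cut. r[k] is the best of p[i]+r[k−i] over all sellable i≤k.
r[1] = 1
r[2] = 4
r[3] = 10
r[4] = 11  (first piece 1, then r[3]=10)
r[5] = 16
r[6] = 20  (first piece 3, then r[3]=10)
Maximum revenue is $20.
Now minimize piece count subject to staying optimal: for each k, pieces[k] = 1 + min over i with p[i]+r[k−i]=r[k] of pieces[k−i].
pieces[3] = 1
pieces[4] = 1
pieces[5] = 1
pieces[6] = 2

2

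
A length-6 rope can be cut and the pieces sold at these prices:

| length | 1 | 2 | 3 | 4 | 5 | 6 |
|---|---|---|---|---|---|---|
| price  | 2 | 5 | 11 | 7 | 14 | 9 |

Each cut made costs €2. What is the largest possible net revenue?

20

Let net[k] be the best obtainable value from length k. For each k, try every first piece i and keep the best of price[i] + net[k−i] minus the 2 cut fee when i<k.
net[1] = 2
net[2] = max(2+2-2, 5+0) = 5
net[3] = max(2+5-2, 5+2-2, 11+0) = 11
net[4] = max(2+11-2, 5+5-2, 11+2-2, 7+0) = 11
net[5] = max(2+11-2, 5+11-2, 11+5-2, 7+2-2, 14+0) = 14
net[6] = max(2+14-2, 5+11-2, 11+11-2, 7+5-2, 14+2-2, 9+0) = 20
One optimal plan: pieces 3 + 3 (1 cut) → €22 − €2 = €20.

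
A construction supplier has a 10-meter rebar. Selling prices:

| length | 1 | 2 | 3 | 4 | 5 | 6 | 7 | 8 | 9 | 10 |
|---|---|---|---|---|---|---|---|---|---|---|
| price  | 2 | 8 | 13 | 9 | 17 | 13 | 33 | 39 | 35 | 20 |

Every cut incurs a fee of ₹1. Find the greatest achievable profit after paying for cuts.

46

Let net[k] be the best obtainable value from length k. For each k, try every first piece i and keep the best of price[i] + net[k−i] minus the 1 cut fee when i<k.
net[1] = 2
net[2] = max(2+2-1, 8+0) = 8
net[3] = max(2+8-1, 8+2-1, 13+0) = 13
net[4] = max(2+13-1, 8+8-1, 13+2-1, 9+0) = 15
net[5] = max(2+15-1, 8+13-1, 13+8-1, 9+2-1, 17+0) = 20
net[6] = max(2+20-1, 8+15-1, 13+13-1, 9+8-1, 17+2-1, 13+0) = 25
net[7] = max(2+25-1, 8+20-1, 13+15-1, …, 13+2-1, 33+0) = 33
net[8] = max(2+33-1, 8+25-1, 13+20-1, …, 33+2-1, 39+0) = 39
net[9] = max(2+39-1, 8+33-1, 13+25-1, …, 39+2-1, 35+0) = 40
net[10] = max(2+40-1, 8+39-1, 13+33-1, …, 35+2-1, 20+0) = 46
One optimal plan: pieces 8 + 2 (1 cut) → ₹47 − ₹1 = ₹46.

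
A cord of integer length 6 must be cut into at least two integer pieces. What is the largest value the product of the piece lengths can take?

Define prod[k] = max over 1≤i<k of i · max(k−i, prod[k−i]); the inner max lets the remainder stay uncut if that's better.
prod[2] = 1*max(1,0) = 1*1 = 1
prod[3] = max(1*2, 2*1) = 2
prod[4] = max(1*3, 2*2, 3*1) = 4
prod[5] = max(1*4, 2*3, 3*2, 4*1) = 6
prod[6] = max(1*6, 2*4, 3*3, 4*2, 5*1) = 9
One optimal split: 3 + 3; product 3*3 = 9.

9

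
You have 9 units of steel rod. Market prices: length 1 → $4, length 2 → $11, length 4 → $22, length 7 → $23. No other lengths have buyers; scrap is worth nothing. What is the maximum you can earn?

Let r[k] be the best obtainable value from length k. For each k, try every first piece i and keep the best of price[i] + r[k−i].
r[1] = 4
r[2] = 11
r[3] = 15  (first piece 1, then r[2]=11)
r[4] = 22  (first piece 2, then r[2]=11)
r[5] = 26  (first piece 1, then r[4]=22)
r[6] = 33  (first piece 2, then r[4]=22)
r[7] = 37  (first piece 1, then r[6]=33)
r[8] = 44  (first piece 2, then r[6]=33)
r[9] = 48  (first piece 1, then r[8]=44)
One optimal cutting: 2 + 2 + 2 + 2 + 1 → $48.

48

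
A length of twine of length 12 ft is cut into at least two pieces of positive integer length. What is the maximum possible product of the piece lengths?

Let m[k] be the best product for length k (with at least one cut). For each first piece i, the rest contributes max(k−i, m[k−i]).
m[2] = 1×max(1,0) = 1×1 = 1
m[3] = max(1×2, 2×1) = 2
m[4] = max(1×3, 2×2, 3×1) = 4
m[5] = max(1×4, 2×3, 3×2, 4×1) = 6
m[6] = max(1×6, 2×4, 3×3, 4×2, 5×1) = 9
m[7] = max(1×9, 2×6, 3×4, 4×3, 5×2, 6×1) = 12
m[8] = max(1×12, 2×9, 3×6, …, 6×2, 7×1) = 18
m[9] = max(1×18, 2×12, 3×9, …, 7×2, 8×1) = 27
m[10] = max(1×27, 2×18, 3×12, …, 8×2, 9×1) = 36
m[11] = max(1×36, 2×27, 3×18, …, 9×2, 10×1) = 54
m[12] = max(1×54, 2×36, 3×27, …, 10×2, 11×1) = 81
One optimal split: 3 + 3 + 3 + 3; product 3×3×3×3 = 81.

81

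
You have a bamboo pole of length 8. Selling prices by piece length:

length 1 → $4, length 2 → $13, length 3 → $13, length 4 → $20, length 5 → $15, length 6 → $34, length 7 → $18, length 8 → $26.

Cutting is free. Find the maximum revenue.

52

Build R[k] bottom-up: R[k] = max over allowed piece i of (p[i] + R[k−i]).
R[1] = 4
R[2] = 13
R[3] = 17  (first piece 1, then R[2]=13)
R[4] = 26  (first piece 2, then R[2]=13)
R[5] = 30  (first piece 1, then R[4]=26)
R[6] = 39  (first piece 2, then R[4]=26)
R[7] = 43  (first piece 1, then R[6]=39)
R[8] = 52  (first piece 2, then R[6]=39)
One optimal cutting: 2 + 2 + 2 + 2 → $13 + $13 + $13 + $13 = $52.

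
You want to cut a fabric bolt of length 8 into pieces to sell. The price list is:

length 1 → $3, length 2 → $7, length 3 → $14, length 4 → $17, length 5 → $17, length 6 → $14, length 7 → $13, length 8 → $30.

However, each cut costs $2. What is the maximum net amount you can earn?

Consider every possible first cut. v[k] is the best of p[i]+v[k−i] over all sellable i≤k, charging 2 whenever i<k.
v[1] = 3
v[2] = max(3+3-2, 7+0) = 7
v[3] = max(3+7-2, 7+3-2, 14+0) = 14
v[4] = max(3+14-2, 7+7-2, 14+3-2, 17+0) = 17
v[5] = max(3+17-2, 7+14-2, 14+7-2, 17+3-2, 17+0) = 19
v[6] = max(3+19-2, 7+17-2, 14+14-2, 17+7-2, 17+3-2, 14+0) = 26
v[7] = max(3+26-2, 7+19-2, 14+17-2, …, 14+3-2, 13+0) = 29
v[8] = max(3+29-2, 7+26-2, 14+19-2, …, 13+3-2, 30+0) = 32
One optimal plan: pieces 4 + 4 (1 cut) → $34 − $2 = $32.

32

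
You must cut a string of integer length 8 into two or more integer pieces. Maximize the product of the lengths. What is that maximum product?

18

Define P[k] = max over 1≤i<k of i · max(k−i, P[k−i]); the inner max lets the remainder stay uncut if that's better.
Small cases: P[2]=1, P[3]=2.
P[4] = 2·max(2,1) = 2·2 = 4
P[5] = 2·max(3,2) = 2·3 = 6
P[6] = 3·max(3,2) = 3·3 = 9
P[7] = 2·max(5,6) = 2·6 = 12
P[8] = 2·max(6,9) = 2·9 = 18
One optimal split: 3 + 3 + 2; product 3·3·2 = 18.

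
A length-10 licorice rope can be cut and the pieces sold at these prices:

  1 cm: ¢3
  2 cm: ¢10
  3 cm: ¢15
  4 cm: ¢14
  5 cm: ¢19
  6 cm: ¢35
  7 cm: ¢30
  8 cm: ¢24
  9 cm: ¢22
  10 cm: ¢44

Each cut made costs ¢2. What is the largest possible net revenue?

51

Consider every possible first cut. v[k] is the best of p[i]+v[k−i] over all sellable i≤k, charging 2 whenever i<k.
v[1] = 3
v[2] = 10
v[3] = 15
v[4] = 18  (first piece 2, then v[2]=10)
v[5] = 23  (first piece 2, then v[3]=15)
v[6] = 35
v[7] = 36  (first piece 1, then v[6]=35)
v[8] = 43  (first piece 2, then v[6]=35)
v[9] = 48  (first piece 3, then v[6]=35)
v[10] = 51  (first piece 2, then v[8]=43)
One optimal plan: pieces 6 + 2 + 2 (2 cuts) → ¢55 − ¢4 = ¢51.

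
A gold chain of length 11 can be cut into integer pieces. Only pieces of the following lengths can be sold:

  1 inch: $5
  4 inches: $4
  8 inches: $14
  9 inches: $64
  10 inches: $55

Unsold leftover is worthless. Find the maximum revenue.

74

Let r[k] be the best obtainable value from length k. For each k, try every first piece i and keep the best of price[i] + r[k−i].
r[1] = 5
r[2] = 10  (first piece 1, then r[1]=5)
r[3] = 15  (first piece 1, then r[2]=10)
r[4] = 20  (first piece 1, then r[3]=15)
r[5] = 25  (first piece 1, then r[4]=20)
r[6] = 30  (first piece 1, then r[5]=25)
r[7] = 35  (first piece 1, then r[6]=30)
r[8] = 40  (first piece 1, then r[7]=35)
r[9] = 64
r[10] = 69  (first piece 1, then r[9]=64)
r[11] = 74  (first piece 1, then r[10]=69)
One optimal cutting: 9 + 1 + 1 → $74.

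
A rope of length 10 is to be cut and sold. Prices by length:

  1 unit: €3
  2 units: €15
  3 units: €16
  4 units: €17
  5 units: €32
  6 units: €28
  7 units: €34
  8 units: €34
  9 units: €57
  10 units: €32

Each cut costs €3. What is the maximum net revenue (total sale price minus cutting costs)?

63

Consider every possible first cut. net[k] is the best of p[i]+net[k−i] over all sellable i≤k, charging 3 whenever i<k.
net[1] = 3
net[2] = max(3+3-3, 15+0) = 15
net[3] = max(3+15-3, 15+3-3, 16+0) = 16
net[4] = max(3+16-3, 15+15-3, 16+3-3, 17+0) = 27
net[5] = max(3+27-3, 15+16-3, 16+15-3, 17+3-3, 32+0) = 32
net[6] = max(3+32-3, 15+27-3, 16+16-3, 17+15-3, 32+3-3, 28+0) = 39
net[7] = max(3+39-3, 15+32-3, 16+27-3, …, 28+3-3, 34+0) = 44
net[8] = max(3+44-3, 15+39-3, 16+32-3, …, 34+3-3, 34+0) = 51
net[9] = max(3+51-3, 15+44-3, 16+39-3, …, 34+3-3, 57+0) = 57
net[10] = max(3+57-3, 15+51-3, 16+44-3, …, 57+3-3, 32+0) = 63
One optimal plan: pieces 2 + 2 + 2 + 2 + 2 (4 cuts) → €75 − €12 = €63.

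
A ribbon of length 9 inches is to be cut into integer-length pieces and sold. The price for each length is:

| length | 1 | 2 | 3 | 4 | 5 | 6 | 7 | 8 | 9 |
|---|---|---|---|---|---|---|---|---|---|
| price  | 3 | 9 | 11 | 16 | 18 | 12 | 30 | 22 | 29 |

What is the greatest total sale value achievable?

Consider every possible first cut. R[k] is the best of p[i]+R[k−i] over all sellable i≤k.
R[1] = 3
R[2] = 9
R[3] = 12  (first piece 1, then R[2]=9)
R[4] = 18  (first piece 2, then R[2]=9)
R[5] = 21  (first piece 1, then R[4]=18)
R[6] = 27  (first piece 2, then R[4]=18)
R[7] = 30  (first piece 1, then R[6]=27)
R[8] = 36  (first piece 2, then R[6]=27)
R[9] = 39  (first piece 1, then R[8]=36)
One optimal cutting: 2 + 2 + 2 + 2 + 1 → ¢9 + ¢9 + ¢9 + ¢9 + ¢3 = ¢39.

39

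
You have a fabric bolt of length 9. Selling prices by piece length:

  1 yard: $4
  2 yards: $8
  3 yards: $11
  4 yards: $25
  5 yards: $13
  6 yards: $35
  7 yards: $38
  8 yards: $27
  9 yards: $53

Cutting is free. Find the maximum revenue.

54

Consider every possible first cut. R[k] is the best of p[i]+R[k−i] over all sellable i≤k.
R[1] = 4
R[2] = 8  (first piece 1, then R[1]=4)
R[3] = 12  (first piece 1, then R[2]=8)
R[4] = 25
R[5] = 29  (first piece 1, then R[4]=25)
R[6] = 35
R[7] = 39  (first piece 1, then R[6]=35)
R[8] = 50  (first piece 4, then R[4]=25)
R[9] = 54  (first piece 1, then R[8]=50)
One optimal cutting: 4 + 4 + 1 → $25 + $25 + $4 = $54.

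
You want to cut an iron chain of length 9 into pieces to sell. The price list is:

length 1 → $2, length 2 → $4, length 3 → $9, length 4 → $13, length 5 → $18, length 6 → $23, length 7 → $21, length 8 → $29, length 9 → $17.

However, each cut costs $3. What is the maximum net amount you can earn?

29

Consider every possible first cut. v[k] is the best of p[i]+v[k−i] over all sellable i≤k, charging 3 whenever i<k.
v[1] = 2
v[2] = max(2+2-3, 4+0) = 4
v[3] = max(2+4-3, 4+2-3, 9+0) = 9
v[4] = max(2+9-3, 4+4-3, 9+2-3, 13+0) = 13
v[5] = max(2+13-3, 4+9-3, 9+4-3, 13+2-3, 18+0) = 18
v[6] = max(2+18-3, 4+13-3, 9+9-3, 13+4-3, 18+2-3, 23+0) = 23
v[7] = max(2+23-3, 4+18-3, 9+13-3, …, 23+2-3, 21+0) = 22
v[8] = max(2+22-3, 4+23-3, 9+18-3, …, 21+2-3, 29+0) = 29
v[9] = max(2+29-3, 4+22-3, 9+23-3, …, 29+2-3, 17+0) = 29
One optimal plan: pieces 6 + 3 (1 cut) → $32 − $3 = $29.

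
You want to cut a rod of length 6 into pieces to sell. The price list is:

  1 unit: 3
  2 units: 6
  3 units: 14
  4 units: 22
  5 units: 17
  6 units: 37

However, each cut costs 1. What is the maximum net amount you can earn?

37

Consider every possible first cut. net[k] is the best of p[i]+net[k−i] over all sellable i≤k, charging 1 whenever i<k.
net[1] = 3
net[2] = max(3+3-1, 6+0) = 6
net[3] = max(3+6-1, 6+3-1, 14+0) = 14
net[4] = max(3+14-1, 6+6-1, 14+3-1, 22+0) = 22
net[5] = max(3+22-1, 6+14-1, 14+6-1, 22+3-1, 17+0) = 24
net[6] = max(3+24-1, 6+22-1, 14+14-1, 22+6-1, 17+3-1, 37+0) = 37
Best is to make no cuts and sell whole for 37.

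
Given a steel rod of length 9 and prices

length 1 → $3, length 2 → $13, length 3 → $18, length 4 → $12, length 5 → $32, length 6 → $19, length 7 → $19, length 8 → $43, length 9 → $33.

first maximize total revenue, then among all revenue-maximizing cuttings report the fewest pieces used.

3

Consider every possible first cut. r[k] is the best of p[i]+r[k−i] over all sellable i≤k.
r[1] = 3
r[2] = 13
r[3] = 18
r[4] = 26  (first piece 2, then r[2]=13)
r[5] = 32
r[6] = 39  (first piece 2, then r[4]=26)
r[7] = 45  (first piece 2, then r[5]=32)
r[8] = 52  (first piece 2, then r[6]=39)
r[9] = 58  (first piece 2, then r[7]=45)
Maximum revenue is $58.
Now minimize piece count subject to staying optimal: for each k, pieces[k] = 1 + min over i with p[i]+r[k−i]=r[k] of pieces[k−i].
pieces[6] = 3
pieces[7] = 2
pieces[8] = 4
pieces[9] = 3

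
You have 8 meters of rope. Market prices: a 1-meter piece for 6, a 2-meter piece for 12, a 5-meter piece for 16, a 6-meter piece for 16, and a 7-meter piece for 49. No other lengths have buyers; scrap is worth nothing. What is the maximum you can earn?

55

Let r[k] be the best obtainable value from length k. For each k, try every first piece i and keep the best of price[i] + r[k−i].
r[1] = 6
r[2] = max(6+6, 12+0) = 12
r[3] = max(6+12, 12+6) = 18
r[4] = max(6+18, 12+12) = 24
r[5] = max(6+24, 12+18, 16+0) = 30
r[6] = max(6+30, 12+24, 16+6, 16+0) = 36
r[7] = max(6+36, 12+30, 16+12, 16+6, 49+0) = 49
r[8] = max(6+49, 12+36, 16+18, 16+12, 49+6) = 55
One optimal cutting: 7 + 1 → 55.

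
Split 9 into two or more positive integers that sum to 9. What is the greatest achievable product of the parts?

Fill prod[k] for k=2..9: at each k try every first piece i and multiply by the better of (k−i) uncut or prod[k−i].
prod[2] = 1*max(1,0) = 1*1 = 1
prod[3] = 1*max(2,1) = 1*2 = 2
prod[4] = 2*max(2,1) = 2*2 = 4
prod[5] = 2*max(3,2) = 2*3 = 6
prod[6] = 3*max(3,2) = 3*3 = 9
prod[7] = 2*max(5,6) = 2*6 = 12
prod[8] = 2*max(6,9) = 2*9 = 18
prod[9] = 3*max(6,9) = 3*9 = 27
One optimal split: 3 + 3 + 3; product 3*3*3 = 27.

27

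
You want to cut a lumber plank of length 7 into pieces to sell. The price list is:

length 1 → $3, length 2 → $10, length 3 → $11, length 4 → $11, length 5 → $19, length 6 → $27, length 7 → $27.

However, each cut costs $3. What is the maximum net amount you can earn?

27

Build r[k] bottom-up: r[k] = max over allowed piece i of (p[i] + r[k−i]) − 3 per cut.
r[1] = 3
r[2] = 10
r[3] = 11
r[4] = 17  (first piece 2, then r[2]=10)
r[5] = 19
r[6] = 27
r[7] = 27  (first piece 1, then r[6]=27)
One optimal plan: pieces 6 + 1 (1 cut) → $30 − $3 = $27.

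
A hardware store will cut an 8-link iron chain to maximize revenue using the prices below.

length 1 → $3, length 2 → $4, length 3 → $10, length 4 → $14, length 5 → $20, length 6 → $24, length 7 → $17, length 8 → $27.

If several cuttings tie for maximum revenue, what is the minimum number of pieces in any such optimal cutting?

Build r[k] bottom-up: r[k] = max over allowed piece i of (p[i] + r[k−i]).
r[1] = 3
r[2] = max(3+3, 4+0) = 6
r[3] = max(3+6, 4+3, 10+0) = 10
r[4] = max(3+10, 4+6, 10+3, 14+0) = 14
r[5] = max(3+14, 4+10, 10+6, 14+3, 20+0) = 20
r[6] = max(3+20, 4+14, 10+10, 14+6, 20+3, 24+0) = 24
r[7] = max(3+24, 4+20, 10+14, …, 24+3, 17+0) = 27
r[8] = max(3+27, 4+24, 10+20, …, 17+3, 27+0) = 30
Maximum revenue is $30.
Now minimize piece count subject to staying optimal: for each k, pieces[k] = 1 + min over i with p[i]+r[k−i]=r[k] of pieces[k−i].
pieces[5] = 1
pieces[6] = 1
pieces[7] = 2
pieces[8] = 2

2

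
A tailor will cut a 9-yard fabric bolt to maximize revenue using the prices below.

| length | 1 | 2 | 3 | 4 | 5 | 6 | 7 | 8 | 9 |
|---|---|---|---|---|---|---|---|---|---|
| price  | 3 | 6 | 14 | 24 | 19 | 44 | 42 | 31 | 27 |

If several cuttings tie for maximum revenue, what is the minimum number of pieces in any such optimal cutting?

Consider every possible first cut. r[k] is the best of p[i]+r[k−i] over all sellable i≤k.
r[1] = 3
r[2] = max(3+3, 6+0) = 6
r[3] = max(3+6, 6+3, 14+0) = 14
r[4] = max(3+14, 6+6, 14+3, 24+0) = 24
r[5] = max(3+24, 6+14, 14+6, 24+3, 19+0) = 27
r[6] = max(3+27, 6+24, 14+14, 24+6, 19+3, 44+0) = 44
r[7] = max(3+44, 6+27, 14+24, …, 44+3, 42+0) = 47
r[8] = max(3+47, 6+44, 14+27, …, 42+3, 31+0) = 50
r[9] = max(3+50, 6+47, 14+44, …, 31+3, 27+0) = 58
Maximum revenue is $58.
Now minimize piece count subject to staying optimal: for each k, pieces[k] = 1 + min over i with p[i]+r[k−i]=r[k] of pieces[k−i].
pieces[6] = 1
pieces[7] = 2
pieces[8] = 2
pieces[9] = 2

2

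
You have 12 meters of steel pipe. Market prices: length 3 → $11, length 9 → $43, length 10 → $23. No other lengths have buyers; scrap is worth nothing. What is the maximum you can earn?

Consider every possible first cut. f[k] is the best of p[i]+f[k−i] over all sellable i≤k.
f[1] = 0
f[2] = 0
f[3] = 11
f[4] = 11
f[5] = 11
f[6] = 22  (first piece 3, then f[3]=11)
f[7] = 22
f[8] = 22
f[9] = 43
f[10] = 43
f[11] = 43
f[12] = 54  (first piece 3, then f[9]=43)
One optimal cutting: 9 + 3 → $54.

54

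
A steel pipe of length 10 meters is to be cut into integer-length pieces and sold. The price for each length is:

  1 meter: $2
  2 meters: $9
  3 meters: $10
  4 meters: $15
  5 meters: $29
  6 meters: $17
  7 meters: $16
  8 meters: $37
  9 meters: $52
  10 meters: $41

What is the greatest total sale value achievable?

Consider every possible first cut. r[k] is the best of p[i]+r[k−i] over all sellable i≤k.
r[1] = 2
r[2] = max(2+2, 9+0) = 9
r[3] = max(2+9, 9+2, 10+0) = 11
r[4] = max(2+11, 9+9, 10+2, 15+0) = 18
r[5] = max(2+18, 9+11, 10+9, 15+2, 29+0) = 29
r[6] = max(2+29, 9+18, 10+11, 15+9, 29+2, 17+0) = 31
r[7] = max(2+31, 9+29, 10+18, …, 17+2, 16+0) = 38
r[8] = max(2+38, 9+31, 10+29, …, 16+2, 37+0) = 40
r[9] = max(2+40, 9+38, 10+31, …, 37+2, 52+0) = 52
r[10] = max(2+52, 9+40, 10+38, …, 52+2, 41+0) = 58
One optimal cutting: 5 + 5 → $29 + $29 = $58.

58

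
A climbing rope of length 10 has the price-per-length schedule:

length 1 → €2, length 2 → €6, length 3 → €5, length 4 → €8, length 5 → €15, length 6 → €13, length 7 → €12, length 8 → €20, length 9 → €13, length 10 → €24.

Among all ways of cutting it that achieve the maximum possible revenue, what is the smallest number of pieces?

Let r[k] be the best obtainable value from length k. For each k, try every first piece i and keep the best of price[i] + r[k−i].
r[1] = 2
r[2] = max(2+2, 6+0) = 6
r[3] = max(2+6, 6+2, 5+0) = 8
r[4] = max(2+8, 6+6, 5+2, 8+0) = 12
r[5] = max(2+12, 6+8, 5+6, 8+2, 15+0) = 15
r[6] = max(2+15, 6+12, 5+8, 8+6, 15+2, 13+0) = 18
r[7] = max(2+18, 6+15, 5+12, …, 13+2, 12+0) = 21
r[8] = max(2+21, 6+18, 5+15, …, 12+2, 20+0) = 24
r[9] = max(2+24, 6+21, 5+18, …, 20+2, 13+0) = 27
r[10] = max(2+27, 6+24, 5+21, …, 13+2, 24+0) = 30
Maximum revenue is €30.
Now minimize piece count subject to staying optimal: for each k, pieces[k] = 1 + min over i with p[i]+r[k−i]=r[k] of pieces[k−i].
pieces[7] = 2
pieces[8] = 4
pieces[9] = 3
pieces[10] = 2

2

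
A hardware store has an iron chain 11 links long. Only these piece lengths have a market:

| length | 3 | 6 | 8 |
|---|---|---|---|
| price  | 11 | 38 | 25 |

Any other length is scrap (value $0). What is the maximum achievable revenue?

49

Consider every possible first cut. best[k] is the best of p[i]+best[k−i] over all sellable i≤k.
best[1] = 0
best[2] = 0
best[3] = 11
best[4] = 11
best[5] = 11
best[6] = max(11+11, 38+0) = 38
best[7] = max(11+11, 38+0) = 38
best[8] = max(11+11, 38+0, 25+0) = 38
best[9] = max(11+38, 38+11, 25+0) = 49
best[10] = max(11+38, 38+11, 25+0) = 49
best[11] = max(11+38, 38+11, 25+11) = 49
One optimal cutting: pieces 6 + 3 with 2 links of scrap → $49.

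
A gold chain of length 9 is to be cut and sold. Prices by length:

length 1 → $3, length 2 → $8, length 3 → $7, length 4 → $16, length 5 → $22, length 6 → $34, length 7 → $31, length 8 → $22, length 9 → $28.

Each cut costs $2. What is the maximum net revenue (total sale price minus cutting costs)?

Let v[k] be the best obtainable value from length k. For each k, try every first piece i and keep the best of price[i] + v[k−i] minus the 2 cut fee when i<k.
v[1] = 3
v[2] = 8
v[3] = 9  (first piece 1, then v[2]=8)
v[4] = 16
v[5] = 22
v[6] = 34
v[7] = 35  (first piece 1, then v[6]=34)
v[8] = 40  (first piece 2, then v[6]=34)
v[9] = 41  (first piece 1, then v[8]=40)
One optimal plan: pieces 6 + 2 + 1 (2 cuts) → $45 − $4 = $41.

41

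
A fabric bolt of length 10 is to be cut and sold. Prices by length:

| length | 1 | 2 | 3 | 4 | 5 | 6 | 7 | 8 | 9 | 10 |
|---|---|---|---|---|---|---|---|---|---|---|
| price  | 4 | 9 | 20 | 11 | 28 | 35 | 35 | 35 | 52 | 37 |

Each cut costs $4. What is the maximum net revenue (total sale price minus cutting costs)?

Consider every possible first cut. r[k] is the best of p[i]+r[k−i] over all sellable i≤k, charging 4 whenever i<k.
r[1] = 4
r[2] = 9
r[3] = 20
r[4] = 20  (first piece 1, then r[3]=20)
r[5] = 28
r[6] = 36  (first piece 3, then r[3]=20)
r[7] = 36  (first piece 1, then r[6]=36)
r[8] = 44  (first piece 3, then r[5]=28)
r[9] = 52  (first piece 3, then r[6]=36)
r[10] = 52  (first piece 1, then r[9]=52)
One optimal plan: pieces 3 + 3 + 3 + 1 (3 cuts) → $64 − $12 = $52.

52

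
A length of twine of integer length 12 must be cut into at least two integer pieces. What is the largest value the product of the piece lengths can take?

81

Define m[k] = max over 1≤i<k of i · max(k−i, m[k−i]); the inner max lets the remainder stay uncut if that's better.
Small cases: m[2]=1, m[3]=2, m[4]=4.
m[5] = 2×max(3,2) = 2×3 = 6
m[6] = 3×max(3,2) = 3×3 = 9
m[7] = 2×max(5,6) = 2×6 = 12
m[8] = 2×max(6,9) = 2×9 = 18
m[9] = 3×max(6,9) = 3×9 = 27
m[10] = 2×max(8,18) = 2×18 = 36
m[11] = 2×max(9,27) = 2×27 = 54
m[12] = 3×max(9,27) = 3×27 = 81
One optimal split: 3 + 3 + 3 + 3; product 3×3×3×3 = 81.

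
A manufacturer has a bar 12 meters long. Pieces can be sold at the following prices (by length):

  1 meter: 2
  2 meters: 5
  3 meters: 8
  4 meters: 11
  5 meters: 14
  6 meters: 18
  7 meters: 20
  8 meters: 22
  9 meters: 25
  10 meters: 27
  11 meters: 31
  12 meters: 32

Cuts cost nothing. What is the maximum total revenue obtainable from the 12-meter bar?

36

Let best[k] be the best obtainable value from length k. For each k, try every first piece i and keep the best of price[i] + best[k−i].
best[1] = 2
best[2] = 5
best[3] = 8
best[4] = 11
best[5] = 14
best[6] = 18
best[7] = 20  (first piece 1, then best[6]=18)
best[8] = 23  (first piece 2, then best[6]=18)
best[9] = 26  (first piece 3, then best[6]=18)
best[10] = 29  (first piece 4, then best[6]=18)
best[11] = 32  (first piece 5, then best[6]=18)
best[12] = 36  (first piece 6, then best[6]=18)
One optimal cutting: 6 + 6 → 18 + 18 = 36.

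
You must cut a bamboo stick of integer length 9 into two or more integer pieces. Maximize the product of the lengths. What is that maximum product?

Fill m[k] for k=2..9: at each k try every first piece i and multiply by the better of (k−i) uncut or m[k−i].
m[2] = 1·max(1,0) = 1·1 = 1
m[3] = 1·max(2,1) = 1·2 = 2
m[4] = 2·max(2,1) = 2·2 = 4
m[5] = 2·max(3,2) = 2·3 = 6
m[6] = 3·max(3,2) = 3·3 = 9
m[7] = 2·max(5,6) = 2·6 = 12
m[8] = 2·max(6,9) = 2·9 = 18
m[9] = 3·max(6,9) = 3·9 = 27
One optimal split: 3 + 3 + 3; product 3·3·3 = 27.

27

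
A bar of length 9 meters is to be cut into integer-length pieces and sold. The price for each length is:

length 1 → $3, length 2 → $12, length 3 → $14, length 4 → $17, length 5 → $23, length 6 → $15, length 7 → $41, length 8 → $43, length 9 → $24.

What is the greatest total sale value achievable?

Let best[k] be the best obtainable value from length k. For each k, try every first piece i and keep the best of price[i] + best[k−i].
best[1] = 3
best[2] = max(3+3, 12+0) = 12
best[3] = max(3+12, 12+3, 14+0) = 15
best[4] = max(3+15, 12+12, 14+3, 17+0) = 24
best[5] = max(3+24, 12+15, 14+12, 17+3, 23+0) = 27
best[6] = max(3+27, 12+24, 14+15, 17+12, 23+3, 15+0) = 36
best[7] = max(3+36, 12+27, 14+24, …, 15+3, 41+0) = 41
best[8] = max(3+41, 12+36, 14+27, …, 41+3, 43+0) = 48
best[9] = max(3+48, 12+41, 14+36, …, 43+3, 24+0) = 53
One optimal cutting: 7 + 2 → $41 + $12 = $53.

53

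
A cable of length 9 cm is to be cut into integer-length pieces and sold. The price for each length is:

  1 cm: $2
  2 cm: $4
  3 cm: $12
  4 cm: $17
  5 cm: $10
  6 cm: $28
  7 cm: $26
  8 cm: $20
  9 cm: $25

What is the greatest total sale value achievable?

Consider every possible first cut. best[k] is the best of p[i]+best[k−i] over all sellable i≤k.
best[1] = 2
best[2] = 4  (first piece 1, then best[1]=2)
best[3] = 12
best[4] = 17
best[5] = 19  (first piece 1, then best[4]=17)
best[6] = 28
best[7] = 30  (first piece 1, then best[6]=28)
best[8] = 34  (first piece 4, then best[4]=17)
best[9] = 40  (first piece 3, then best[6]=28)
One optimal cutting: 6 + 3 → $28 + $12 = $40.

40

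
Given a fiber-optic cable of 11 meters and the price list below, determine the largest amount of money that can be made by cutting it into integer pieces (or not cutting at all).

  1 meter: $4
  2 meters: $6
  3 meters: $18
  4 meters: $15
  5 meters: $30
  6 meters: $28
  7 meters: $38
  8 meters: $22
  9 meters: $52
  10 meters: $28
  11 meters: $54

Let best[k] be the best obtainable value from length k. For each k, try every first piece i and keep the best of price[i] + best[k−i].
best[1] = 4
best[2] = 8  (first piece 1, then best[1]=4)
best[3] = 18
best[4] = 22  (first piece 1, then best[3]=18)
best[5] = 30
best[6] = 36  (first piece 3, then best[3]=18)
best[7] = 40  (first piece 1, then best[6]=36)
best[8] = 48  (first piece 3, then best[5]=30)
best[9] = 54  (first piece 3, then best[6]=36)
best[10] = 60  (first piece 5, then best[5]=30)
best[11] = 66  (first piece 3, then best[8]=48)
One optimal cutting: 5 + 3 + 3 → $30 + $18 + $18 = $66.

66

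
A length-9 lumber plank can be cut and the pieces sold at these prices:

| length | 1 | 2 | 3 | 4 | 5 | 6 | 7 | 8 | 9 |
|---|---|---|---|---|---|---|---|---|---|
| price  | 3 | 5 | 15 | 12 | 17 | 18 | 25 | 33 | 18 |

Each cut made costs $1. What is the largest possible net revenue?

Let net[k] be the best obtainable value from length k. For each k, try every first piece i and keep the best of price[i] + net[k−i] minus the 1 cut fee when i<k.
net[1] = 3
net[2] = 5  (first piece 1, then net[1]=3)
net[3] = 15
net[4] = 17  (first piece 1, then net[3]=15)
net[5] = 19  (first piece 1, then net[4]=17)
net[6] = 29  (first piece 3, then net[3]=15)
net[7] = 31  (first piece 1, then net[6]=29)
net[8] = 33  (first piece 1, then net[7]=31)
net[9] = 43  (first piece 3, then net[6]=29)
One optimal plan: pieces 3 + 3 + 3 (2 cuts) → $45 − $2 = $43.

43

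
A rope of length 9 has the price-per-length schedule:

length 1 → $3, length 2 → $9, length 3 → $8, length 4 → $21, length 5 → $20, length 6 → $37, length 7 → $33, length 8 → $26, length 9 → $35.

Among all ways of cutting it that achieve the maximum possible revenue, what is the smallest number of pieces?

Consider every possible first cut. r[k] is the best of p[i]+r[k−i] over all sellable i≤k.
r[1] = 3
r[2] = max(3+3, 9+0) = 9
r[3] = max(3+9, 9+3, 8+0) = 12
r[4] = max(3+12, 9+9, 8+3, 21+0) = 21
r[5] = max(3+21, 9+12, 8+9, 21+3, 20+0) = 24
r[6] = max(3+24, 9+21, 8+12, 21+9, 20+3, 37+0) = 37
r[7] = max(3+37, 9+24, 8+21, …, 37+3, 33+0) = 40
r[8] = max(3+40, 9+37, 8+24, …, 33+3, 26+0) = 46
r[9] = max(3+46, 9+40, 8+37, …, 26+3, 35+0) = 49
Maximum revenue is $49.
Now minimize piece count subject to staying optimal: for each k, pieces[k] = 1 + min over i with p[i]+r[k−i]=r[k] of pieces[k−i].
pieces[6] = 1
pieces[7] = 2
pieces[8] = 2
pieces[9] = 3

3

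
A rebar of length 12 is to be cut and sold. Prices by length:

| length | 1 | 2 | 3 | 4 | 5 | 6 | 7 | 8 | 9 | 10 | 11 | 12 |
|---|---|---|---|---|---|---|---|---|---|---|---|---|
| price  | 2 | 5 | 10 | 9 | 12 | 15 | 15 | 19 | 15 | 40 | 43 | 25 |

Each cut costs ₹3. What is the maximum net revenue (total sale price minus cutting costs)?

Build v[k] bottom-up: v[k] = max over allowed piece i of (p[i] + v[k−i]) − 3 per cut.
v[1] = 2
v[2] = 5
v[3] = 10
v[4] = 9  (first piece 1, then v[3]=10)
v[5] = 12  (first piece 2, then v[3]=10)
v[6] = 17  (first piece 3, then v[3]=10)
v[7] = 16  (first piece 1, then v[6]=17)
v[8] = 19  (first piece 2, then v[6]=17)
v[9] = 24  (first piece 3, then v[6]=17)
v[10] = 40
v[11] = 43
v[12] = 42  (first piece 1, then v[11]=43)
One optimal plan: pieces 11 + 1 (1 cut) → ₹45 − ₹3 = ₹42.

42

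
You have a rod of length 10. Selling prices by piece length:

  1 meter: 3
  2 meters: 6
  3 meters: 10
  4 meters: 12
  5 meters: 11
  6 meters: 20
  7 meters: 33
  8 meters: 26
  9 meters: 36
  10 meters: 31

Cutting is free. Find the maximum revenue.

Consider every possible first cut. r[k] is the best of p[i]+r[k−i] over all sellable i≤k.
r[1] = 3
r[2] = max(3+3, 6+0) = 6
r[3] = max(3+6, 6+3, 10+0) = 10
r[4] = max(3+10, 6+6, 10+3, 12+0) = 13
r[5] = max(3+13, 6+10, 10+6, 12+3, 11+0) = 16
r[6] = max(3+16, 6+13, 10+10, 12+6, 11+3, 20+0) = 20
r[7] = max(3+20, 6+16, 10+13, …, 20+3, 33+0) = 33
r[8] = max(3+33, 6+20, 10+16, …, 33+3, 26+0) = 36
r[9] = max(3+36, 6+33, 10+20, …, 26+3, 36+0) = 39
r[10] = max(3+39, 6+36, 10+33, …, 36+3, 31+0) = 43
One optimal cutting: 7 + 3 → 33 + 10 = 43.

43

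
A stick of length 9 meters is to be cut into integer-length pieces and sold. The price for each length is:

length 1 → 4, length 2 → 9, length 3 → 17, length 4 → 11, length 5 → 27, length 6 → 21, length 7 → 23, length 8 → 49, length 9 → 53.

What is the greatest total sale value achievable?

53

Let R[k] be the best obtainable value from length k. For each k, try every first piece i and keep the best of price[i] + R[k−i].
R[1] = 4
R[2] = 9
R[3] = 17
R[4] = 21  (first piece 1, then R[3]=17)
R[5] = 27
R[6] = 34  (first piece 3, then R[3]=17)
R[7] = 38  (first piece 1, then R[6]=34)
R[8] = 49
R[9] = 53  (first piece 1, then R[8]=49)
One optimal cutting: 8 + 1 → 49 + 4 = 53.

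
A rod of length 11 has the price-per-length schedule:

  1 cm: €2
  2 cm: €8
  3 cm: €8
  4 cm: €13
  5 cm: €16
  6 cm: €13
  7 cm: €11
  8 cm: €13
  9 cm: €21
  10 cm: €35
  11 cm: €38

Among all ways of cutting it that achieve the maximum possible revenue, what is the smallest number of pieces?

6

Consider every possible first cut. r[k] is the best of p[i]+r[k−i] over all sellable i≤k.
r[1] = 2
r[2] = 8
r[3] = 10  (first piece 1, then r[2]=8)
r[4] = 16  (first piece 2, then r[2]=8)
r[5] = 18  (first piece 1, then r[4]=16)
r[6] = 24  (first piece 2, then r[4]=16)
r[7] = 26  (first piece 1, then r[6]=24)
r[8] = 32  (first piece 2, then r[6]=24)
r[9] = 34  (first piece 1, then r[8]=32)
r[10] = 40  (first piece 2, then r[8]=32)
r[11] = 42  (first piece 1, then r[10]=40)
Maximum revenue is €42.
Now minimize piece count subject to staying optimal: for each k, pieces[k] = 1 + min over i with p[i]+r[k−i]=r[k] of pieces[k−i].
pieces[8] = 4
pieces[9] = 5
pieces[10] = 5
pieces[11] = 6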